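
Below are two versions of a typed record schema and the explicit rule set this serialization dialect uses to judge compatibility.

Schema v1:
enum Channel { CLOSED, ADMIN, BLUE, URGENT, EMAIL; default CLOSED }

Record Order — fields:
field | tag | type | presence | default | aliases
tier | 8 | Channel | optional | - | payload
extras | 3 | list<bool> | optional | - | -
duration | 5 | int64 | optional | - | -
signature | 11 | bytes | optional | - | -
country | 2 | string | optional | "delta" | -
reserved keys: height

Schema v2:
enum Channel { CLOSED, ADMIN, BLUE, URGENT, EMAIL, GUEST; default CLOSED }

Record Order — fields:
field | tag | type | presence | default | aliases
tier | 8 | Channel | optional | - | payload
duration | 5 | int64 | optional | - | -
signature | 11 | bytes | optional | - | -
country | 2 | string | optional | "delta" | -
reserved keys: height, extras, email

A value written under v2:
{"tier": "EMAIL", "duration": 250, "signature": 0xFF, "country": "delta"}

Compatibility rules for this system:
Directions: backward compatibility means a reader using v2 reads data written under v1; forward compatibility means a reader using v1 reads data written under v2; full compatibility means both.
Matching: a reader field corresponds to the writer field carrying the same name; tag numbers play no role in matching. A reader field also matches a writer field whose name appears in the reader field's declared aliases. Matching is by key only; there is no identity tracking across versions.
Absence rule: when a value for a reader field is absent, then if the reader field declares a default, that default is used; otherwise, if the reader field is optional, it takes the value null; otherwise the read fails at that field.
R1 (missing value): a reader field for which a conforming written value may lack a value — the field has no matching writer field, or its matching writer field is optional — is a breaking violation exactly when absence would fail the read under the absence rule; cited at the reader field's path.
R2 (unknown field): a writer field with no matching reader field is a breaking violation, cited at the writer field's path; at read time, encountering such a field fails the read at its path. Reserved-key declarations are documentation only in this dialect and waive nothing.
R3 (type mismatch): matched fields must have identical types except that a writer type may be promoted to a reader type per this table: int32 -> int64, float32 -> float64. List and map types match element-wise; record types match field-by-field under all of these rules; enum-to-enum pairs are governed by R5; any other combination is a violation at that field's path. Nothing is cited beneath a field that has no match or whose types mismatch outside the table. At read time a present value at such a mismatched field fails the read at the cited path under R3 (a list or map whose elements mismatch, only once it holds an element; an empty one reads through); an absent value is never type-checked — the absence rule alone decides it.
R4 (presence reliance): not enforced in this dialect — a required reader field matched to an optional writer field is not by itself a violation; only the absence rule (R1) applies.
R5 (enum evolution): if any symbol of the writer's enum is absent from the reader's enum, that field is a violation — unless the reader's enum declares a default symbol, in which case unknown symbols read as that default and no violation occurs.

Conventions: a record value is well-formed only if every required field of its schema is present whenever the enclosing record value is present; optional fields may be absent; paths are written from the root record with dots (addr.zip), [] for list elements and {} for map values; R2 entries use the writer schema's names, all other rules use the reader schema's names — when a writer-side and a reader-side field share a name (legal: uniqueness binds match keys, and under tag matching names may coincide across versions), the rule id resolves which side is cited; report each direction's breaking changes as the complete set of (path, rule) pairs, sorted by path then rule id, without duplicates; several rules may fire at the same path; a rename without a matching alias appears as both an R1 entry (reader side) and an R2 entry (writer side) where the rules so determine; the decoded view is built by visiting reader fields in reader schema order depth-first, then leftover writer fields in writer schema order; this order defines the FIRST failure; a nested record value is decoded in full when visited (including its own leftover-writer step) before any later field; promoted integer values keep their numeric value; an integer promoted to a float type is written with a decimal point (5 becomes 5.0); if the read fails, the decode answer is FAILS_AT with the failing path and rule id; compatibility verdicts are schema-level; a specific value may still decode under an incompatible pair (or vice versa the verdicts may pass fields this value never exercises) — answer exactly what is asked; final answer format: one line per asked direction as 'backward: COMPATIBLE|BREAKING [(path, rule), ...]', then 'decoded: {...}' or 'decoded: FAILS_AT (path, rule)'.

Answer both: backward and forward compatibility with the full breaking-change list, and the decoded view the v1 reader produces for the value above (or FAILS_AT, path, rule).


the writer's type comes first in each Order pair
checking backward for Order: reader v2 against writer v1:
  tier: Channel -> Channel, writer optional; from tier
  duration: int64 -> int64, writer optional; from duration
  signature: bytes -> bytes, writer optional; from signature
  country: string -> string, writer optional; from country
  leftover writer field: extras
  R2 fires at extras
  => backward verdict for Order: BREAKING, 1 violation(s)
checking forward for Order: reader v1 against writer v2:
  tier: Channel -> Channel, writer optional; from tier
  extras: no writer-side match
  duration: int64 -> int64, writer optional; from duration
  signature: bytes -> bytes, writer optional; from signature
  country: string -> string, writer optional; from country
  => forward: COMPATIBLE
decode (reader v1):
  tier := "EMAIL"
  extras := null (not supplied -> null)
  duration := 250
  signature := 0xFF
  country := "delta"
  => decoded: {"tier": "EMAIL", "extras": null, "duration": 250, "signature": 0xFF, "country": "delta"}

backward: BREAKING [(extras, R2)]; forward: COMPATIBLE []; decoded: {"tier": "EMAIL", "extras": null, "duration": 250, "signature": 0xFF, "country": "delta"}


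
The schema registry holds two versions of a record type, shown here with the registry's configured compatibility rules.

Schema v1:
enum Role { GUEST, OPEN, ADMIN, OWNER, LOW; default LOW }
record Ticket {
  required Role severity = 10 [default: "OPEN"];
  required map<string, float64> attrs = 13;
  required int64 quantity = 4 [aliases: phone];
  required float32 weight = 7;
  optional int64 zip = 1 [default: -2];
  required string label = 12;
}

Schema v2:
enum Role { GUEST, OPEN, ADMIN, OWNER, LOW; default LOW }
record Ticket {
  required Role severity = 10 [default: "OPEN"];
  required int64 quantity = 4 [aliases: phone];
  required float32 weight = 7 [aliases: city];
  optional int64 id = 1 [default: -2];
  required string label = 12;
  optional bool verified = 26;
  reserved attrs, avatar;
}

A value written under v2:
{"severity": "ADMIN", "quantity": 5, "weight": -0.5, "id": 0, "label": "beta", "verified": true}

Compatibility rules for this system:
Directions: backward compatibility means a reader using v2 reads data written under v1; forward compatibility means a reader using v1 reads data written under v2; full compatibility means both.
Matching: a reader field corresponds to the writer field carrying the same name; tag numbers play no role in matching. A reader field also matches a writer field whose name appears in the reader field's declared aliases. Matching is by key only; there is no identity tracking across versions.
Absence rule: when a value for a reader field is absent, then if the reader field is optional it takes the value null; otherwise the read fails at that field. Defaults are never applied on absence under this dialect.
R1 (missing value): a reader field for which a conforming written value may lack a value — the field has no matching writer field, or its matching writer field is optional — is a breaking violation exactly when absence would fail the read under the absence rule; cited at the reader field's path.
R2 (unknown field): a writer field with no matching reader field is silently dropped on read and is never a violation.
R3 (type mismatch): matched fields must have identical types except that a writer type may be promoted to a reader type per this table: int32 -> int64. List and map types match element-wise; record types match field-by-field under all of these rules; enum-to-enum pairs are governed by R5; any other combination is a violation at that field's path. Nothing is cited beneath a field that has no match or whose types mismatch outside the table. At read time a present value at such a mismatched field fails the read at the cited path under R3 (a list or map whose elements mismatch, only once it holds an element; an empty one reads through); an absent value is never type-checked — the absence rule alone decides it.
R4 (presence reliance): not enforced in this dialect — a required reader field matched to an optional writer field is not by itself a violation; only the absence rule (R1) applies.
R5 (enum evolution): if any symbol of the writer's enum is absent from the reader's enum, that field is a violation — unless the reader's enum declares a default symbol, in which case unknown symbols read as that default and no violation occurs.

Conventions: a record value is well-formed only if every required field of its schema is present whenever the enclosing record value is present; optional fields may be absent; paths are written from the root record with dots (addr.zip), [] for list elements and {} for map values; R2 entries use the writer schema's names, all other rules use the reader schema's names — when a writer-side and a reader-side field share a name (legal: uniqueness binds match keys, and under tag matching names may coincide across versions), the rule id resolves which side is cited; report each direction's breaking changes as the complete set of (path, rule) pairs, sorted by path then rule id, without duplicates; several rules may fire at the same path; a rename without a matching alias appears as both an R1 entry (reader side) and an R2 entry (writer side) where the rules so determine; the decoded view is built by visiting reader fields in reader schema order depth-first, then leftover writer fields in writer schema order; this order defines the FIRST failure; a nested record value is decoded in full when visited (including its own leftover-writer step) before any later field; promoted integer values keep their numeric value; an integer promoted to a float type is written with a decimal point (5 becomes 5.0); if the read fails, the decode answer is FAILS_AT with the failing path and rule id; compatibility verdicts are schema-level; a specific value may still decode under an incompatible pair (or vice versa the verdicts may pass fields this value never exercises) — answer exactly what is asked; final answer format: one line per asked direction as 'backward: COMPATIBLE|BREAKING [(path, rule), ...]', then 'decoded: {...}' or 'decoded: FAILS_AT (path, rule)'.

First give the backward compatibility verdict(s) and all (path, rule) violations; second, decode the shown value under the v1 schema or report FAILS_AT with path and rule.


backward: COMPATIBLE []; decoded: FAILS_AT (attrs, R1)

each type pair in Ticket: writer, then reader
backward for Ticket (reader v2, writer v1):
  severity: paired with writer severity (Role -> Role; writer required)
  quantity: paired with writer quantity (int64 -> int64; writer required)
  weight: paired with writer weight (float32 -> float32; writer required)
  id: no writer match
  label: paired with writer label (string -> string; writer required)
  verified: no writer match
  leftover writer field: attrs
  leftover writer field: zip
  => no violations; backward on Ticket: COMPATIBLE
migrating the Ticket value to v1:
  severity := "ADMIN"
  read fails at attrs under R1 (no fill)
  => FAILS_AT (attrs, R1)
ruling out the remaining Ticket differences:
  added field verified to record Ticket: optional bool, tag 26 (in v2 it sits last) -> no rule fires on it in Ticket's dialect; the asked verdict holds
  renamed field zip to id in record Ticket -> no rule fires on it in Ticket's dialect; the asked verdict holds


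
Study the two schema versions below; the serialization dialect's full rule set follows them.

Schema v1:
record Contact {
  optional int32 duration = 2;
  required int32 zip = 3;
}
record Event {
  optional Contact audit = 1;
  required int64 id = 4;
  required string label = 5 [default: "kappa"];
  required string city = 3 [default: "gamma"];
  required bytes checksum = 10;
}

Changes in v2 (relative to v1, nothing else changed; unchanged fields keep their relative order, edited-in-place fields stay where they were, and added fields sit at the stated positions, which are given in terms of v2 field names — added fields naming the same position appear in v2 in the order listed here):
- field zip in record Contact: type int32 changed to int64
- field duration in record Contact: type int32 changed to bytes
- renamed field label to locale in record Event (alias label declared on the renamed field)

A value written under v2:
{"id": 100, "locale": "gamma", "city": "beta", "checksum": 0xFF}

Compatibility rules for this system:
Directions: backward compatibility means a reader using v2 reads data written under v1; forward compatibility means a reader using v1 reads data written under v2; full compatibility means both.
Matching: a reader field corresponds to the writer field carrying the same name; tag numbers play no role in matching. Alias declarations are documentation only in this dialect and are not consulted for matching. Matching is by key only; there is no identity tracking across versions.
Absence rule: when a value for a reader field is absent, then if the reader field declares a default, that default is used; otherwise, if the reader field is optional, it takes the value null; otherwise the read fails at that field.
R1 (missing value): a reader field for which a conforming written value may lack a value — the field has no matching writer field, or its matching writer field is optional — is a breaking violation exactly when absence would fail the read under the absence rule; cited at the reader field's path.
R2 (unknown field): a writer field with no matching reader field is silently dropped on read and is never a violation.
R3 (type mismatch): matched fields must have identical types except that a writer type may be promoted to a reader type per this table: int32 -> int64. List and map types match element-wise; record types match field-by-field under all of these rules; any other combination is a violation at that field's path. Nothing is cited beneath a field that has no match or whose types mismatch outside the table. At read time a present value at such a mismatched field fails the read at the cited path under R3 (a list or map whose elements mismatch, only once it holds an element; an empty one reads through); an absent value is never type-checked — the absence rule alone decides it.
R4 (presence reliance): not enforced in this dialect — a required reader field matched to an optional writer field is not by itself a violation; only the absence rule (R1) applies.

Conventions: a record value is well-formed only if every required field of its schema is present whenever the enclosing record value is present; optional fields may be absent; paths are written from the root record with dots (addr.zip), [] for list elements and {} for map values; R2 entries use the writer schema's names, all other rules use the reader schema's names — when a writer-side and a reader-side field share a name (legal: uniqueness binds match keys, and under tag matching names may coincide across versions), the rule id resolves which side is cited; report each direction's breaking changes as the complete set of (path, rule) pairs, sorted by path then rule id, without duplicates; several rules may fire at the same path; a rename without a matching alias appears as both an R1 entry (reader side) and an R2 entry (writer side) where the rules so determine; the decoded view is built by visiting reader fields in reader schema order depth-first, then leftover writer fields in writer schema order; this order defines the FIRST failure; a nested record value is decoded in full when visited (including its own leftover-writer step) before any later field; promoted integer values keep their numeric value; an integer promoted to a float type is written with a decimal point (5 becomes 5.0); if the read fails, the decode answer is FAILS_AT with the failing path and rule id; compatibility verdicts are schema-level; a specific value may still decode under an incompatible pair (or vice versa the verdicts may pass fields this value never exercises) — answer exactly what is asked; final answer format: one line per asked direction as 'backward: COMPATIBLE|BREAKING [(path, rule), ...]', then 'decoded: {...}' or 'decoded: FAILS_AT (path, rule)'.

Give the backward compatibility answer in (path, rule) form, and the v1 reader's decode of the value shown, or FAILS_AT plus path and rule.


arrows below run writer -> reader for Event
backward on Event — v2 reading data written by v1:
  audit: paired with writer audit (Contact -> Contact; writer optional)
  id: paired with writer id (int64 -> int64; writer required)
  locale has no writer counterpart
  city: paired with writer city (string -> string; writer required)
  checksum: paired with writer checksum (bytes -> bytes; writer required)
  writer field label has no reader counterpart
  audit.duration: paired with writer audit.duration (int32 -> bytes; writer optional)
  audit.zip: paired with writer audit.zip (int32 -> int64; writer required)
  breaking: (audit.duration, R3)
  backward on Event therefore BREAKING (1)
decoding the Event value with the v1 reader:
  audit := null (absent, optional -> null)
  id := 100
  label := "kappa" (absent -> default)
  city := "beta"
  checksum := 0xFF
  writer locale: unknown -> dropped
  => decoded: {"audit": null, "id": 100, "label": "kappa", "city": "beta", "checksum": 0xFF}
the other Event changes do not affect what is asked:
  field zip in record Contact: type int32 changed to int64 -> affects forward compatibility only, which is not asked

backward: BREAKING [(audit.duration, R3)]; decoded: {"audit": null, "id": 100, "label": "kappa", "city": "beta", "checksum": 0xFF}


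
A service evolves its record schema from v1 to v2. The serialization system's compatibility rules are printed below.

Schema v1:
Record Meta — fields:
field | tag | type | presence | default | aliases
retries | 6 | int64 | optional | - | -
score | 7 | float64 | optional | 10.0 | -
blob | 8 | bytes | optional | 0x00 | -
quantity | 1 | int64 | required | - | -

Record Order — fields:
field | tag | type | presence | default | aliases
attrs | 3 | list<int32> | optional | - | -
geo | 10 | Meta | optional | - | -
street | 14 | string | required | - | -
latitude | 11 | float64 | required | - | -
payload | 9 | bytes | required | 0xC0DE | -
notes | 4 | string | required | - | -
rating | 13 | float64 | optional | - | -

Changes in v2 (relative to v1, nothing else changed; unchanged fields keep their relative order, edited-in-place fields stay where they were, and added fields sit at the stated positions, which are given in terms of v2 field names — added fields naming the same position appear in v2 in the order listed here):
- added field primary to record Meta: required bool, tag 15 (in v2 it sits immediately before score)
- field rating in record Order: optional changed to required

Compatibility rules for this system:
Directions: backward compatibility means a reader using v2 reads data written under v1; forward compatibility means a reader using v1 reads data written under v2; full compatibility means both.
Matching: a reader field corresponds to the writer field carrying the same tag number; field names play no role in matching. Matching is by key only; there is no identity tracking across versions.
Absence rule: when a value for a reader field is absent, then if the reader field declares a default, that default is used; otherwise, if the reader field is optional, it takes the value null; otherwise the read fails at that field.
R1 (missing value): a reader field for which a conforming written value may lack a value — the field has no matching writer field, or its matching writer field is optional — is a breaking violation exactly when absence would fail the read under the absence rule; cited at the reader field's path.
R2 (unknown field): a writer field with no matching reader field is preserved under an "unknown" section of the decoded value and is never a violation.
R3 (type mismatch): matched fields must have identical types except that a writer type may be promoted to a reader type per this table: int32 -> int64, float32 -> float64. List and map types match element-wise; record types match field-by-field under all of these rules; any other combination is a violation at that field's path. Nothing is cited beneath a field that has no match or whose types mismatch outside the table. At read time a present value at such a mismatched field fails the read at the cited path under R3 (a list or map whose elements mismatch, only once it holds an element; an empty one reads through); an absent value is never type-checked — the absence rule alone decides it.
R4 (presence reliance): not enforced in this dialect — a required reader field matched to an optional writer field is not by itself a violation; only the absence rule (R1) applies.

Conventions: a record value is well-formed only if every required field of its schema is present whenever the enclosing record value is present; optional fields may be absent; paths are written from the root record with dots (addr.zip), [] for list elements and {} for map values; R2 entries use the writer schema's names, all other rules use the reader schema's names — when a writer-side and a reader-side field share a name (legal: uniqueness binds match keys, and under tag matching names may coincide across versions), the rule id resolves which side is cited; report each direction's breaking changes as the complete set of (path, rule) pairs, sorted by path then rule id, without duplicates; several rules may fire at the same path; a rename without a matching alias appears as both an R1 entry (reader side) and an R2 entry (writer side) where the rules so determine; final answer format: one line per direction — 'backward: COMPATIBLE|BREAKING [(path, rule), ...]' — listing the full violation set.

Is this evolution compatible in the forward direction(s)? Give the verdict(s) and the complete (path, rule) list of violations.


forward: COMPATIBLE []

each type pair in Order: writer, then reader
forward for Order (reader v1, writer v2):
  attrs <- attrs (list<int32> -> list<int32>, writer optional)
  geo <- geo (Meta -> Meta, writer optional)
  street <- street (string -> string, writer required)
  latitude <- latitude (float64 -> float64, writer required)
  payload <- payload (bytes -> bytes, writer required)
  notes <- notes (string -> string, writer required)
  rating <- rating (float64 -> float64, writer required)
  geo.retries <- geo.retries (int64 -> int64, writer optional)
  geo.score <- geo.score (float64 -> float64, writer optional)
  geo.blob <- geo.blob (bytes -> bytes, writer optional)
  geo.quantity <- geo.quantity (int64 -> int64, writer required)
  writer field geo.primary has no reader counterpart
  => forward verdict for Order: COMPATIBLE, no violations
diffs on Order not affecting the asked answer:
  added field primary to record Meta: required bool, tag 15 (in v2 it sits immediately before score) -> fires only in the backward direction of Order, which is not asked here
  field rating in record Order: optional changed to required -> fires only in the backward direction of Order, which is not asked here


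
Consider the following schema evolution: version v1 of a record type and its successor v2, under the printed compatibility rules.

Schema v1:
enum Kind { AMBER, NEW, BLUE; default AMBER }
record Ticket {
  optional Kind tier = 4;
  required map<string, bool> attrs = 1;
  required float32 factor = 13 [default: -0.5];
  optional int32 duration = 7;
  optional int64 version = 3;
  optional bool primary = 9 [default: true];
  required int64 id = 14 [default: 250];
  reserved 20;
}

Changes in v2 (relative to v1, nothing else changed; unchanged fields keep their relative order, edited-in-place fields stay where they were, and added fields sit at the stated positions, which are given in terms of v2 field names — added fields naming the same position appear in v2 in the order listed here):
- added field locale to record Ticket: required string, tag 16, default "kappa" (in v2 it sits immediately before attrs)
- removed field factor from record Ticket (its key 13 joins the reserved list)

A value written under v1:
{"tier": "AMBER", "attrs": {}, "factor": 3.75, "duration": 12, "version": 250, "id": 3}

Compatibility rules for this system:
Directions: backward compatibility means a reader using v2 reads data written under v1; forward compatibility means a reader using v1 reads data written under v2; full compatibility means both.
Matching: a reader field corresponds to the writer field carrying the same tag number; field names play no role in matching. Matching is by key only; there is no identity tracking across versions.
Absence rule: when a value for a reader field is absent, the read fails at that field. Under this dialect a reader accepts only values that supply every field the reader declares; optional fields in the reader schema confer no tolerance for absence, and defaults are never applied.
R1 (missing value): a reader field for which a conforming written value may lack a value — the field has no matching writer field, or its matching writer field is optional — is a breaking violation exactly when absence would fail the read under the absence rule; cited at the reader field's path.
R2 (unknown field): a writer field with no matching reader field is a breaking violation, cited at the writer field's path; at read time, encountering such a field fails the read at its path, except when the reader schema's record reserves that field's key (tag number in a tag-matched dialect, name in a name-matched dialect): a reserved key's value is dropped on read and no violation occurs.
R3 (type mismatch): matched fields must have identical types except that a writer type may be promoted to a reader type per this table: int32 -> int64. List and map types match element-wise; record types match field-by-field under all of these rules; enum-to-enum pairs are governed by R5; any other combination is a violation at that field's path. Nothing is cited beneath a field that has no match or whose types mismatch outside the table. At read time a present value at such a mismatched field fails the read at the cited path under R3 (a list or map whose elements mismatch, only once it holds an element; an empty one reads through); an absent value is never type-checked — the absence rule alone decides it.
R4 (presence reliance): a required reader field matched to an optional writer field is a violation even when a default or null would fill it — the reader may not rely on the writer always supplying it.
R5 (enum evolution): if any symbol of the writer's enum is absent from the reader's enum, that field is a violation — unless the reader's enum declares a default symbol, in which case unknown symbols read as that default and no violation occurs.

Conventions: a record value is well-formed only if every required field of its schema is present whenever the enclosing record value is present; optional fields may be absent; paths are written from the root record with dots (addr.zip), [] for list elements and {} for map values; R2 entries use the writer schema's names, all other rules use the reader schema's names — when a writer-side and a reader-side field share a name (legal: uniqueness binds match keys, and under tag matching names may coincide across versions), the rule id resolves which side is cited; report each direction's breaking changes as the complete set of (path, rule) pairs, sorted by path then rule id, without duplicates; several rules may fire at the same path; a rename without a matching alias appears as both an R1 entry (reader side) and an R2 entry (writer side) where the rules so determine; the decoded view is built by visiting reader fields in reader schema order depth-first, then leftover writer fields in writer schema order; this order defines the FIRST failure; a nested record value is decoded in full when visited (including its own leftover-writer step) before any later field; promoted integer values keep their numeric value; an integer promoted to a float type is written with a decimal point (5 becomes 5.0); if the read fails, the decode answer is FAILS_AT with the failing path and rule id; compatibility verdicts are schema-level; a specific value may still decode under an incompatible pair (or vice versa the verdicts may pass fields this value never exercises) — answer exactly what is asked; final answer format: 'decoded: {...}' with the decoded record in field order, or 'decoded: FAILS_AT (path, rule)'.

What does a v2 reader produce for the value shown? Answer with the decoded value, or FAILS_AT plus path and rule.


in Ticket below, arrows point writer -> reader
decode (reader v2):
  tier := "AMBER"
  read fails at locale under R1 (no fill)
  => FAILS_AT (locale, R1)
remaining Ticket differences; none change what is asked:
  removed field factor from record Ticket (its key 13 joins the reserved list) -> changes Ticket's schema-level verdicts only — the decode of this value is the same

decoded: FAILS_AT (locale, R1)


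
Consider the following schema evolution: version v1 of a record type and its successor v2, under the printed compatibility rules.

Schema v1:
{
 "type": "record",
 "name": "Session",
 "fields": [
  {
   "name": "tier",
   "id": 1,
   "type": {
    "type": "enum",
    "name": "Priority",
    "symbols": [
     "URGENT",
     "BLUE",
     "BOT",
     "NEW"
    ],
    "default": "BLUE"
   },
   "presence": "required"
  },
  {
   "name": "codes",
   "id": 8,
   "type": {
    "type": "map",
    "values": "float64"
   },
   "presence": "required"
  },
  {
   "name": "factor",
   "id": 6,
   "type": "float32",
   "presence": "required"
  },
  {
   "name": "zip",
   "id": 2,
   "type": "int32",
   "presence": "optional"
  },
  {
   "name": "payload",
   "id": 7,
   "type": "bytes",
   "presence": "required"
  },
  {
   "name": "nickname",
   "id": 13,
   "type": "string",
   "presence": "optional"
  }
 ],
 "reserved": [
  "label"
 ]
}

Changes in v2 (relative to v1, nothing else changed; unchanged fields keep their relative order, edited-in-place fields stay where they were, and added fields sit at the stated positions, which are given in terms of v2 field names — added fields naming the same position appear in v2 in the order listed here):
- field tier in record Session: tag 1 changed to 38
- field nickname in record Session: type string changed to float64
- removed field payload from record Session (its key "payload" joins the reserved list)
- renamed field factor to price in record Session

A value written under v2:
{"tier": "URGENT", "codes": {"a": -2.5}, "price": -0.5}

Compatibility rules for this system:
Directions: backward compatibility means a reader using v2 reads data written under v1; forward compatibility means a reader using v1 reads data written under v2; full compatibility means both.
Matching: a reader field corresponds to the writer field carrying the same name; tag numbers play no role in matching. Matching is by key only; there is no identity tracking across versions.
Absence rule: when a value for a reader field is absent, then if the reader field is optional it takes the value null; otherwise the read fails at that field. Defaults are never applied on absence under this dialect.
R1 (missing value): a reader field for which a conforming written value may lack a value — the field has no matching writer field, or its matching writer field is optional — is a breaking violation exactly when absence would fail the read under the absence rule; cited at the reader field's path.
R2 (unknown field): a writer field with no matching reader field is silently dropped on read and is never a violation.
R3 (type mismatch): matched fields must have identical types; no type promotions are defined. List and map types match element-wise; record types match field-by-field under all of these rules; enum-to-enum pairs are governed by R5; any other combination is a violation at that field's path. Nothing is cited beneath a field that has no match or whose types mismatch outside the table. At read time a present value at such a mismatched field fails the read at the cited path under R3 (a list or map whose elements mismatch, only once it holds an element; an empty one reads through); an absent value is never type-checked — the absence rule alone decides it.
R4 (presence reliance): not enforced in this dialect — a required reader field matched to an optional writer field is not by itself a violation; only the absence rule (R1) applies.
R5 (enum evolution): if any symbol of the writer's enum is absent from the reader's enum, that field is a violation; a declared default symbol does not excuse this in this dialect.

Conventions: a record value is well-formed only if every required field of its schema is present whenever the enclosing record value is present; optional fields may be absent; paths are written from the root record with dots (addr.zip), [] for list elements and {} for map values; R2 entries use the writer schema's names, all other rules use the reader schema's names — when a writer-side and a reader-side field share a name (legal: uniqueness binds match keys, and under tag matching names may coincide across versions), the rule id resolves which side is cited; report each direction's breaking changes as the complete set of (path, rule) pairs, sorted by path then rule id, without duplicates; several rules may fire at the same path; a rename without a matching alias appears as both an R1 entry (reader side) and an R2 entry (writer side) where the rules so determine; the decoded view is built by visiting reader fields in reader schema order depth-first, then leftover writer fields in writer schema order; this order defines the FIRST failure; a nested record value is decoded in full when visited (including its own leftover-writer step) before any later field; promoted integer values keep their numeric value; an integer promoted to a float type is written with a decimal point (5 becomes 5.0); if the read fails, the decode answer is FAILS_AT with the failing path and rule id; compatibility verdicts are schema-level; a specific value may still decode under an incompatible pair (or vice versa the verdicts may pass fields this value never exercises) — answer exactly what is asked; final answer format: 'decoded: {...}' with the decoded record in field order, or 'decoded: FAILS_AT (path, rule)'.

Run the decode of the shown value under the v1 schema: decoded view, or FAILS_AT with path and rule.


decoded: FAILS_AT (factor, R1)

each type pair in Session: writer, then reader
decode (reader v1):
  tier := "URGENT"
  codes := {"a": -2.5}
  read fails at factor under R1 (no fill)
  => FAILS_AT (factor, R1)
the rest of the Session diff is inert for this question:
  field tier in record Session: tag 1 changed to 38 -> fires no rule on Session under this dialect and leaves the result unchanged
  field nickname in record Session: type string changed to float64 -> shifts the Session verdicts, not this decode
  removed field payload from record Session (its key "payload" joins the reserved list) -> shifts the Session verdicts, not this decode


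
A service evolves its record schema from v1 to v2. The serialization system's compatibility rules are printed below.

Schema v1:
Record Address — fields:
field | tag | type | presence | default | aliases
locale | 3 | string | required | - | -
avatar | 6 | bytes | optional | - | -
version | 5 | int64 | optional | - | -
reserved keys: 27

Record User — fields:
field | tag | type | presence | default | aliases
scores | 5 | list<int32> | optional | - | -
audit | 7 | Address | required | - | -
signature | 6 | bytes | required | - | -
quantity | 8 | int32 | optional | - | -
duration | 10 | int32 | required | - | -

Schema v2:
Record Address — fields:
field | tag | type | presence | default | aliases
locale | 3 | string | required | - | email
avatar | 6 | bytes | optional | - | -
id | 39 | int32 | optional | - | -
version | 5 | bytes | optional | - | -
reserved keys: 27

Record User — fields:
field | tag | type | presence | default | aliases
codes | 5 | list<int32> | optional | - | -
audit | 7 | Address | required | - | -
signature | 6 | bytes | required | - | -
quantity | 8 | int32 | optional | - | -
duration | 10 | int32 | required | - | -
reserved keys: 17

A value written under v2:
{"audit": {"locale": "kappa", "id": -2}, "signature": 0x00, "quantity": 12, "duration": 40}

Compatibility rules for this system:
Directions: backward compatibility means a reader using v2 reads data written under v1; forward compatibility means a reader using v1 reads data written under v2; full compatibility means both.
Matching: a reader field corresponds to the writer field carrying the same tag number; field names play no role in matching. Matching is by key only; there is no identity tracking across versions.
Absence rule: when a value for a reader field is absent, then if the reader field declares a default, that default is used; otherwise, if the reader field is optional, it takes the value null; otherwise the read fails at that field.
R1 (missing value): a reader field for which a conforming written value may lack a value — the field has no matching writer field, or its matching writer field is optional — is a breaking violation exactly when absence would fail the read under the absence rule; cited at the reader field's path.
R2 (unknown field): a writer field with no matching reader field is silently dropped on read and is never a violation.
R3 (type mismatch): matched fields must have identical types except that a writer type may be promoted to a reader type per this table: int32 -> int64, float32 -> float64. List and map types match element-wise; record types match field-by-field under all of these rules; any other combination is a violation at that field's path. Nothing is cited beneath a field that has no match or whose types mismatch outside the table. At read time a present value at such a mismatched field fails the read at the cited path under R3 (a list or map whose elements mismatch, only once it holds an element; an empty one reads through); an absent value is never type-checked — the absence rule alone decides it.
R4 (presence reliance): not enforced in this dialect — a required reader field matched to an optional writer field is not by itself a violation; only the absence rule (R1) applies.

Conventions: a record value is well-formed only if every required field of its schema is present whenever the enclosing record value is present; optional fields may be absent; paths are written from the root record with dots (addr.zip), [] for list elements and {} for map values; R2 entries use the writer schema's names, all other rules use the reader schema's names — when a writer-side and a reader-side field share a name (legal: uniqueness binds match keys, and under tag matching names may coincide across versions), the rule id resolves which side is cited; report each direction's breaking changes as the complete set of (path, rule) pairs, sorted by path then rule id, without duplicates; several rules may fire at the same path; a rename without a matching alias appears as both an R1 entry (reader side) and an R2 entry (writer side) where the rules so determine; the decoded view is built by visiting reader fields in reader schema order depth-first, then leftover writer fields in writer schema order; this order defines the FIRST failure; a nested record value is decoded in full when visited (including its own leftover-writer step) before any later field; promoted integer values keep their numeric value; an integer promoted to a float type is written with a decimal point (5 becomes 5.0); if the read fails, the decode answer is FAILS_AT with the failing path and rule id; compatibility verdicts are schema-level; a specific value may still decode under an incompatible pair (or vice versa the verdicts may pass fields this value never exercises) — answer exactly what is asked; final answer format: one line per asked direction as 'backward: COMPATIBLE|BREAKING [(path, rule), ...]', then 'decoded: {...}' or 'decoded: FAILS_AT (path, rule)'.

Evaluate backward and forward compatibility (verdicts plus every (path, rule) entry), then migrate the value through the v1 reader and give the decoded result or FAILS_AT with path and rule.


each type pair in User: writer, then reader
checking backward for User: reader v2 against writer v1:
  writer optional, list<int32> -> list<int32>: reader codes maps from writer scores
  writer required, Address -> Address: reader audit maps from writer audit
  writer required, bytes -> bytes: reader signature maps from writer signature
  writer optional, int32 -> int32: reader quantity maps from writer quantity
  writer required, int32 -> int32: reader duration maps from writer duration
  writer required, string -> string: reader audit.locale maps from writer audit.locale
  writer optional, bytes -> bytes: reader audit.avatar maps from writer audit.avatar
  no writer field matches reader audit.id
  writer optional, int64 -> bytes: reader audit.version maps from writer audit.version
  violation R3 at audit.version
  backward on User therefore BREAKING (1)
checking forward for User: reader v1 against writer v2:
  writer optional, list<int32> -> list<int32>: reader scores maps from writer codes
  writer required, Address -> Address: reader audit maps from writer audit
  writer required, bytes -> bytes: reader signature maps from writer signature
  writer optional, int32 -> int32: reader quantity maps from writer quantity
  writer required, int32 -> int32: reader duration maps from writer duration
  writer required, string -> string: reader audit.locale maps from writer audit.locale
  writer optional, bytes -> bytes: reader audit.avatar maps from writer audit.avatar
  writer optional, bytes -> int64: reader audit.version maps from writer audit.version
  leftover writer field: audit.id
  violation R3 at audit.version
  forward on User therefore BREAKING (1)
decode (reader v1):
  scores := null (absent, optional -> null)
  audit.locale := "kappa"
  audit.avatar := null (absent, optional -> null)
  audit.version := null (absent, optional -> null)
  writer audit.id: unknown -> dropped
  signature := 0x00
  quantity := 12
  duration := 40
  => decoded: {"scores": null, "audit": {"locale": "kappa", "avatar": null, "version": null}, "signature": 0x00, "quantity": 12, "duration": 40}

backward: BREAKING [(audit.version, R3)]; forward: BREAKING [(audit.version, R3)]; decoded: {"scores": null, "audit": {"locale": "kappa", "avatar": null, "version": null}, "signature": 0x00, "quantity": 12, "duration": 40}
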